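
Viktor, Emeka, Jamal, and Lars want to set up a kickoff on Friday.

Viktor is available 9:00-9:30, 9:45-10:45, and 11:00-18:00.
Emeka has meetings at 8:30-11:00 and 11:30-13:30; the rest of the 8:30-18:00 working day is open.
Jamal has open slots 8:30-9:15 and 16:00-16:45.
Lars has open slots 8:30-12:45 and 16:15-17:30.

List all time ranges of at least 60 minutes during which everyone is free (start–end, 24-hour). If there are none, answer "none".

Emeka free within 08:30–18:00: 11:00–11:30, 13:30–18:00.
Viktor ∩ Emeka: 11:00–11:30, 13:30–18:00.
Viktor ∩ Emeka ∩ Jamal: 16:00–16:45.
Viktor ∩ Emeka ∩ Jamal ∩ Lars: 16:15–16:45.
Windows ≥ 60 min: (none).

none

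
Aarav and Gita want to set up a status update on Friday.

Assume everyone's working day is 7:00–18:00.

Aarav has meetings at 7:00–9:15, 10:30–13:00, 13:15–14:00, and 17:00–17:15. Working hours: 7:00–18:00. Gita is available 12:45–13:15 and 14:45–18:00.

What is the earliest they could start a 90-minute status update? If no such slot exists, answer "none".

Aarav free within 07:00–18:00: 09:15–10:30, 13:00–13:15, 14:00–17:00, 17:15–18:00.
Aarav ∩ Gita: 13:00–13:15, 14:45–17:00, 17:15–18:00.
Windows ≥ 90 min: 14:45–17:00.
Earliest such window starts at 14:45.

14:45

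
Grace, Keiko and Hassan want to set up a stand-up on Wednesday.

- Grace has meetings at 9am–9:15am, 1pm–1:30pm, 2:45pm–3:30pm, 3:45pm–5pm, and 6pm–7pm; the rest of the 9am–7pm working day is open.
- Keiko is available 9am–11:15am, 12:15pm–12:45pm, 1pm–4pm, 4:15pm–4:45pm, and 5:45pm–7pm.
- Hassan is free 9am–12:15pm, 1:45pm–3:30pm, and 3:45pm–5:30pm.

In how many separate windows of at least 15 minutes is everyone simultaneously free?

Grace free within 09:00–19:00: 09:15–13:00, 13:30–14:45, 15:30–15:45, 17:00–18:00.
Grace ∩ Keiko: 09:15–11:15, 12:15–12:45, 13:30–14:45, 15:30–15:45, 17:45–18:00.
Grace ∩ Keiko ∩ Hassan: 09:15–11:15, 13:45–14:45.
Windows ≥ 15 min: 09:15–11:15, 13:45–14:45.
That's 2 windows.

2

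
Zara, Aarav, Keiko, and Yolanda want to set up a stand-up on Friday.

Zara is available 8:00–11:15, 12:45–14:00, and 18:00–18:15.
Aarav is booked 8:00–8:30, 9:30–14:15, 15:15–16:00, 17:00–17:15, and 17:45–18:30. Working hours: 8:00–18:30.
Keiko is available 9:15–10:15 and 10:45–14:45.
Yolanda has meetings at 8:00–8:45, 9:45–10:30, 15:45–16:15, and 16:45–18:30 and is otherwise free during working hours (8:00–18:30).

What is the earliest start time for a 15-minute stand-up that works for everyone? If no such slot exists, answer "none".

Aarav free within 08:00–18:30: 08:30–09:30, 14:15–15:15, 16:00–17:00, 17:15–17:45.
Yolanda free within 08:00–18:30: 08:45–09:45, 10:30–15:45, 16:15–16:45.
Zara ∩ Aarav: 08:30–09:30.
Zara ∩ Aarav ∩ Keiko: 09:15–09:30.
Zara ∩ Aarav ∩ Keiko ∩ Yolanda: 09:15–09:30.
Windows ≥ 15 min: 09:15–09:30.
Earliest such window starts at 09:15.

09:15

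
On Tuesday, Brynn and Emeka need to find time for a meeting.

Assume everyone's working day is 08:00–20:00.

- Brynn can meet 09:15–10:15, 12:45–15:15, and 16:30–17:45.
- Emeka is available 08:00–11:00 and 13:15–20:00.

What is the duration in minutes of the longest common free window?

120 minutes

Brynn ∩ Emeka: 09:15–10:15, 13:15–15:15, 16:30–17:45.
Common window lengths: 60, 120, 75 min; longest is 120.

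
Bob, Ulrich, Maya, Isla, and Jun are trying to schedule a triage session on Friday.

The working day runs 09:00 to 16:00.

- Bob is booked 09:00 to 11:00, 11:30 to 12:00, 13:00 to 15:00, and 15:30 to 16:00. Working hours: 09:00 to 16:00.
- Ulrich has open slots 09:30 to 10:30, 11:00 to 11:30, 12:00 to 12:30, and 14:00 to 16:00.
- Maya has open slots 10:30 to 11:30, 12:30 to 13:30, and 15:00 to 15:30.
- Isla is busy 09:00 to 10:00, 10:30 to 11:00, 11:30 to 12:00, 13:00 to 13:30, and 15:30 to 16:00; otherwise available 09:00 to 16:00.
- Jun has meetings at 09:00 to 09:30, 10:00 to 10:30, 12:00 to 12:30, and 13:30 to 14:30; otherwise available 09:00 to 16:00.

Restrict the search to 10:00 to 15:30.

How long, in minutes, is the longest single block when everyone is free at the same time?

Bob free within 09:00–16:00: 11:00–11:30, 12:00–13:00, 15:00–15:30.
Isla free within 09:00–16:00: 10:00–10:30, 11:00–11:30, 12:00–13:00, 13:30–15:30.
Jun free within 09:00–16:00: 09:30–10:00, 10:30–12:00, 12:30–13:30, 14:30–16:00.
Bob ∩ Ulrich: 11:00–11:30, 12:00–12:30, 15:00–15:30.
Bob ∩ Ulrich ∩ Maya: 11:00–11:30, 15:00–15:30.
Bob ∩ Ulrich ∩ Maya ∩ Isla: 11:00–11:30, 15:00–15:30.
Bob ∩ Ulrich ∩ Maya ∩ Isla ∩ Jun: 11:00–11:30, 15:00–15:30.
Restricted to 10:00–15:30: 11:00–11:30, 15:00–15:30.
Common window lengths: 30, 30 min; longest is 30.

30 minutes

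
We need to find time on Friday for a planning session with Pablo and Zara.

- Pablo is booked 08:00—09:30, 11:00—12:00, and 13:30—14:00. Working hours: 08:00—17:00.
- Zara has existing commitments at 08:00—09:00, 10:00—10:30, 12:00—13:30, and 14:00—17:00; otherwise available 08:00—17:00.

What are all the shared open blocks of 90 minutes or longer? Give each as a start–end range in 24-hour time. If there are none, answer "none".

Pablo free within 08:00–17:00: 09:30–11:00, 12:00–13:30, 14:00–17:00.
Zara free within 08:00–17:00: 09:00–10:00, 10:30–12:00, 13:30–14:00.
Pablo ∩ Zara: 09:30–10:00, 10:30–11:00.
Windows ≥ 90 min: (none).

none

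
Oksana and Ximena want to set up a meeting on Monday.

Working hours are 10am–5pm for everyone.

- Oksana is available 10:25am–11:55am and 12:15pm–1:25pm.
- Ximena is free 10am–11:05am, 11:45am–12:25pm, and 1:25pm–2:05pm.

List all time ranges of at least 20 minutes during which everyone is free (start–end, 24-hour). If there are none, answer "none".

Oksana ∩ Ximena: 10:25–11:05, 11:45–11:55, 12:15–12:25.
Windows ≥ 20 min: 10:25–11:05.

10:25–11:05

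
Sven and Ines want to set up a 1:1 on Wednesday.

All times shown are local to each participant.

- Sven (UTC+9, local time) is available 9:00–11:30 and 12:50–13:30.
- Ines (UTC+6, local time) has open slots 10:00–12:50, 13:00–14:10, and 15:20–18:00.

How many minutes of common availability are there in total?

30 minutes

Sven → UTC: 00:00–02:30, 03:50–04:30.
Ines → UTC: 04:00–06:50, 07:00–08:10, 09:20–12:00.
Sven ∩ Ines: 04:00–04:30.
Total common minutes: 30.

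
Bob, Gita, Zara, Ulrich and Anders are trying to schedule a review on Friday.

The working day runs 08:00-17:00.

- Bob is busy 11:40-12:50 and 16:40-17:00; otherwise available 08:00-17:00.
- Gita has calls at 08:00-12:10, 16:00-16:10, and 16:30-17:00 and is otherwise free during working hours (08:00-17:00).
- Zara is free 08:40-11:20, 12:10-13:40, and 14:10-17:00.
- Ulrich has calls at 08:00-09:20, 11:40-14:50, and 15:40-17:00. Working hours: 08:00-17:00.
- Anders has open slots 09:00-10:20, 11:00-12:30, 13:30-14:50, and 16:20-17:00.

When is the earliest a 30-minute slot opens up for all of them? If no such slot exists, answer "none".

Bob free within 08:00–17:00: 08:00–11:40, 12:50–16:40.
Gita free within 08:00–17:00: 12:10–16:00, 16:10–16:30.
Ulrich free within 08:00–17:00: 09:20–11:40, 14:50–15:40.
Bob ∩ Gita: 12:50–16:00, 16:10–16:30.
Bob ∩ Gita ∩ Zara: 12:50–13:40, 14:10–16:00, 16:10–16:30.
Bob ∩ Gita ∩ Zara ∩ Ulrich: 14:50–15:40.
Bob ∩ Gita ∩ Zara ∩ Ulrich ∩ Anders: (none).
Windows ≥ 30 min: (none).

none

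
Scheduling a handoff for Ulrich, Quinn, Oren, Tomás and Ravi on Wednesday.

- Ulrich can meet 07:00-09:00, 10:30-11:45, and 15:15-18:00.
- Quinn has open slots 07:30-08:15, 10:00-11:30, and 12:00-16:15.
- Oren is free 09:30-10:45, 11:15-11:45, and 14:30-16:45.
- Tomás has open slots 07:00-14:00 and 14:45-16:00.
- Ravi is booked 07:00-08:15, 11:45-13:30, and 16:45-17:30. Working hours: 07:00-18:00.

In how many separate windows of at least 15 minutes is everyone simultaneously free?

3

Ravi free within 07:00–18:00: 08:15–11:45, 13:30–16:45, 17:30–18:00.
Ulrich ∩ Quinn: 07:30–08:15, 10:30–11:30, 15:15–16:15.
Ulrich ∩ Quinn ∩ Oren: 10:30–10:45, 11:15–11:30, 15:15–16:15.
Ulrich ∩ Quinn ∩ Oren ∩ Tomás: 10:30–10:45, 11:15–11:30, 15:15–16:00.
Ulrich ∩ Quinn ∩ Oren ∩ Tomás ∩ Ravi: 10:30–10:45, 11:15–11:30, 15:15–16:00.
Windows ≥ 15 min: 10:30–10:45, 11:15–11:30, 15:15–16:00.
That's 3 windows.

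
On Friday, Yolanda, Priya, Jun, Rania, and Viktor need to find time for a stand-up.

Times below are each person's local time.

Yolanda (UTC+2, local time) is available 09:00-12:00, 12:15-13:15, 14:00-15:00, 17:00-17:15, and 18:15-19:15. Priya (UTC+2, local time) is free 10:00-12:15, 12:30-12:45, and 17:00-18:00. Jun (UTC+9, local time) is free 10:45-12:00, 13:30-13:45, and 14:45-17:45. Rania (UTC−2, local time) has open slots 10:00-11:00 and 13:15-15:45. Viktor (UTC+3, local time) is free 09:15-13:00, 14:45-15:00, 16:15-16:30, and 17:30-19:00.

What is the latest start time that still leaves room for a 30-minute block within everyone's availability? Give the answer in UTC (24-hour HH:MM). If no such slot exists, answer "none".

none

Yolanda → UTC: 07:00–10:00, 10:15–11:15, 12:00–13:00, 15:00–15:15, 16:15–17:15.
Priya → UTC: 08:00–10:15, 10:30–10:45, 15:00–16:00.
Jun → UTC: 01:45–03:00, 04:30–04:45, 05:45–08:45.
Rania → UTC: 12:00–13:00, 15:15–17:45.
Viktor → UTC: 06:15–10:00, 11:45–12:00, 13:15–13:30, 14:30–16:00.
Yolanda ∩ Priya: 08:00–10:00, 10:30–10:45, 15:00–15:15.
Yolanda ∩ Priya ∩ Jun: 08:00–08:45.
Yolanda ∩ Priya ∩ Jun ∩ Rania: (none).
Yolanda ∩ Priya ∩ Jun ∩ Rania ∩ Viktor: (none).
Windows ≥ 30 min: (none).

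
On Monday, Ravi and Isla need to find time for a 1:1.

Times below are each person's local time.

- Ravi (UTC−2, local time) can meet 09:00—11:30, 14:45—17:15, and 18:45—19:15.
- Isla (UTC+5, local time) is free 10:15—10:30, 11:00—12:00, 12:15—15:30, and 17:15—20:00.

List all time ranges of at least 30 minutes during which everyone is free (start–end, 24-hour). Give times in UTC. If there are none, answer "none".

Ravi → UTC: 11:00–13:30, 16:45–19:15, 20:45–21:15.
Isla → UTC: 05:15–05:30, 06:00–07:00, 07:15–10:30, 12:15–15:00.
Ravi ∩ Isla: 12:15–13:30.
Windows ≥ 30 min: 12:15–13:30.

12:15–13:30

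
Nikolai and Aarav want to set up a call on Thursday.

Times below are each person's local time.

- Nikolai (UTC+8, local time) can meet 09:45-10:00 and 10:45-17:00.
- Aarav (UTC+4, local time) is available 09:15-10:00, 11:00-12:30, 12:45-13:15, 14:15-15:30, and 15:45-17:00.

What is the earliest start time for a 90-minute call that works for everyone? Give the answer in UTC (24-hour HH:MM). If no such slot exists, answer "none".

07:00

Nikolai → UTC: 01:45–02:00, 02:45–09:00.
Aarav → UTC: 05:15–06:00, 07:00–08:30, 08:45–09:15, 10:15–11:30, 11:45–13:00.
Nikolai ∩ Aarav: 05:15–06:00, 07:00–08:30, 08:45–09:00.
Windows ≥ 90 min: 07:00–08:30.
Earliest such window starts at 07:00.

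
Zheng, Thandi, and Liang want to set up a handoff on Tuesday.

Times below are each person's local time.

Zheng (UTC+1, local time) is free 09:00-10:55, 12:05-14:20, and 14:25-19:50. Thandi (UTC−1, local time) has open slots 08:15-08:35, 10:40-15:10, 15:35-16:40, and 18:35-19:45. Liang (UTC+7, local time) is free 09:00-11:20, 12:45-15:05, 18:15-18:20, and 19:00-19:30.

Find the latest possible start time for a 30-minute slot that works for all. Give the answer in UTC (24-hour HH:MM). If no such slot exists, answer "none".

12:00

Zheng → UTC: 08:00–09:55, 11:05–13:20, 13:25–18:50.
Thandi → UTC: 09:15–09:35, 11:40–16:10, 16:35–17:40, 19:35–20:45.
Liang → UTC: 02:00–04:20, 05:45–08:05, 11:15–11:20, 12:00–12:30.
Zheng ∩ Thandi: 09:15–09:35, 11:40–13:20, 13:25–16:10, 16:35–17:40.
Zheng ∩ Thandi ∩ Liang: 12:00–12:30.
Windows ≥ 30 min: 12:00–12:30.
Latest start in the last window 12:00–12:30 is 12:30 − 30 min = 12:00.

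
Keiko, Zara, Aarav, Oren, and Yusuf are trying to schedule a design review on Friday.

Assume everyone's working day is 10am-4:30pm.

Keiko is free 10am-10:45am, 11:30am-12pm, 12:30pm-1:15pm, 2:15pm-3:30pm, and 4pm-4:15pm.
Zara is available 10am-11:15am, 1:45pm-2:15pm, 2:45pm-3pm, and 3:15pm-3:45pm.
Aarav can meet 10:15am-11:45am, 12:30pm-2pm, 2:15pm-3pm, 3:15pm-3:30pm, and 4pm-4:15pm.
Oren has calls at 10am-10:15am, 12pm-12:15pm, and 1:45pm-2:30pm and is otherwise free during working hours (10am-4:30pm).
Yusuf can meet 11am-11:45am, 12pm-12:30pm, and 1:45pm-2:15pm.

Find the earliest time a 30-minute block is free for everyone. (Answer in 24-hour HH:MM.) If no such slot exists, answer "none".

Oren free within 10:00–16:30: 10:15–12:00, 12:15–13:45, 14:30–16:30.
Keiko ∩ Zara: 10:00–10:45, 14:45–15:00, 15:15–15:30.
Keiko ∩ Zara ∩ Aarav: 10:15–10:45, 14:45–15:00, 15:15–15:30.
Keiko ∩ Zara ∩ Aarav ∩ Oren: 10:15–10:45, 14:45–15:00, 15:15–15:30.
Keiko ∩ Zara ∩ Aarav ∩ Oren ∩ Yusuf: (none).
Windows ≥ 30 min: (none).

none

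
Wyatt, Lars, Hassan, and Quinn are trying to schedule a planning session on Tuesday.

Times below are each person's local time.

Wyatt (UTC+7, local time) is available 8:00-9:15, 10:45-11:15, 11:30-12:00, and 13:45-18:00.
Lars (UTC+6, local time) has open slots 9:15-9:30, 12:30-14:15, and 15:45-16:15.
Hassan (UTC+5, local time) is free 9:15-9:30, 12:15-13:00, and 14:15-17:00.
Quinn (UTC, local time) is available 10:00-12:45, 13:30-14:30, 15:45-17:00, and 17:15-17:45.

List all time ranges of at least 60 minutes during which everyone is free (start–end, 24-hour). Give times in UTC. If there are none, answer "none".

Wyatt → UTC: 01:00–02:15, 03:45–04:15, 04:30–05:00, 06:45–11:00.
Lars → UTC: 03:15–03:30, 06:30–08:15, 09:45–10:15.
Hassan → UTC: 04:15–04:30, 07:15–08:00, 09:15–12:00.
Quinn → UTC: 10:00–12:45, 13:30–14:30, 15:45–17:00, 17:15–17:45.
Wyatt ∩ Lars: 06:45–08:15, 09:45–10:15.
Wyatt ∩ Lars ∩ Hassan: 07:15–08:00, 09:45–10:15.
Wyatt ∩ Lars ∩ Hassan ∩ Quinn: 10:00–10:15.
Windows ≥ 60 min: (none).

none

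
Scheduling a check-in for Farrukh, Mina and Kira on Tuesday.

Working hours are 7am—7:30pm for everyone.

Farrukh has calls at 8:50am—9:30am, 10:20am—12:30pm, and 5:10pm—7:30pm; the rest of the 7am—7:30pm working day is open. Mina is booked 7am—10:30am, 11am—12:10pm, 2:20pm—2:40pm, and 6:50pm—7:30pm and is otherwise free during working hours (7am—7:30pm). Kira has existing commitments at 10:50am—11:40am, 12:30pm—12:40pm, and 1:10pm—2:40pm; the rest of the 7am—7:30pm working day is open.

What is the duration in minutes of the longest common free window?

150 minutes

Farrukh free within 07:00–19:30: 07:00–08:50, 09:30–10:20, 12:30–17:10.
Mina free within 07:00–19:30: 10:30–11:00, 12:10–14:20, 14:40–18:50.
Kira free within 07:00–19:30: 07:00–10:50, 11:40–12:30, 12:40–13:10, 14:40–19:30.
Farrukh ∩ Mina: 12:30–14:20, 14:40–17:10.
Farrukh ∩ Mina ∩ Kira: 12:40–13:10, 14:40–17:10.
Common window lengths: 30, 150 min; longest is 150.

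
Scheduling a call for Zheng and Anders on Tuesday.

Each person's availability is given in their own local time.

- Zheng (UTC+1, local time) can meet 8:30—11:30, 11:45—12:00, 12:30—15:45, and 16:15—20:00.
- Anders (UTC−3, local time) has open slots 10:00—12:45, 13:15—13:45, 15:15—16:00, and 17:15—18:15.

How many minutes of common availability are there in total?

210 minutes

Zheng → UTC: 07:30–10:30, 10:45–11:00, 11:30–14:45, 15:15–19:00.
Anders → UTC: 13:00–15:45, 16:15–16:45, 18:15–19:00, 20:15–21:15.
Zheng ∩ Anders: 13:00–14:45, 15:15–15:45, 16:15–16:45, 18:15–19:00.
Total common minutes: 105 + 30 + 30 + 45 = 210.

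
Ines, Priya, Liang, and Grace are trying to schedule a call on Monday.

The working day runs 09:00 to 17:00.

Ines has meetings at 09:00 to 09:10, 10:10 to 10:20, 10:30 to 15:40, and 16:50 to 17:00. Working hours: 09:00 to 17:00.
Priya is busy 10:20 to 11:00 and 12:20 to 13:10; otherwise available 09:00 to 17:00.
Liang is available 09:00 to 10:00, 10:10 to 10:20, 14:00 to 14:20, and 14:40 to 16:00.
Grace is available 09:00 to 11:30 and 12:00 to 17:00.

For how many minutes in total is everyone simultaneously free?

Ines free within 09:00–17:00: 09:10–10:10, 10:20–10:30, 15:40–16:50.
Priya free within 09:00–17:00: 09:00–10:20, 11:00–12:20, 13:10–17:00.
Ines ∩ Priya: 09:10–10:10, 15:40–16:50.
Ines ∩ Priya ∩ Liang: 09:10–10:00, 15:40–16:00.
Ines ∩ Priya ∩ Liang ∩ Grace: 09:10–10:00, 15:40–16:00.
Total common minutes: 50 + 20 = 70.

70 minutes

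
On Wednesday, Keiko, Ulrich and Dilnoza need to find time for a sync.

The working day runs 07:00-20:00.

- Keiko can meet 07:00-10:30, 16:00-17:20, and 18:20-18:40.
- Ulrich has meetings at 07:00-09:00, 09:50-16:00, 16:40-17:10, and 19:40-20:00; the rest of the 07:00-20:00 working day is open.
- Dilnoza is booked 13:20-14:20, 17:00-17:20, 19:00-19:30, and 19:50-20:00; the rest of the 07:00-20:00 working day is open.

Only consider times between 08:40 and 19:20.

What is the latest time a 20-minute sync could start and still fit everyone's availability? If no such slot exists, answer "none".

Ulrich free within 07:00–20:00: 09:00–09:50, 16:00–16:40, 17:10–19:40.
Dilnoza free within 07:00–20:00: 07:00–13:20, 14:20–17:00, 17:20–19:00, 19:30–19:50.
Keiko ∩ Ulrich: 09:00–09:50, 16:00–16:40, 17:10–17:20, 18:20–18:40.
Keiko ∩ Ulrich ∩ Dilnoza: 09:00–09:50, 16:00–16:40, 18:20–18:40.
Restricted to 08:40–19:20: 09:00–09:50, 16:00–16:40, 18:20–18:40.
Windows ≥ 20 min: 09:00–09:50, 16:00–16:40, 18:20–18:40.
Latest start in the last window 18:20–18:40 is 18:40 − 20 min = 18:20.

18:20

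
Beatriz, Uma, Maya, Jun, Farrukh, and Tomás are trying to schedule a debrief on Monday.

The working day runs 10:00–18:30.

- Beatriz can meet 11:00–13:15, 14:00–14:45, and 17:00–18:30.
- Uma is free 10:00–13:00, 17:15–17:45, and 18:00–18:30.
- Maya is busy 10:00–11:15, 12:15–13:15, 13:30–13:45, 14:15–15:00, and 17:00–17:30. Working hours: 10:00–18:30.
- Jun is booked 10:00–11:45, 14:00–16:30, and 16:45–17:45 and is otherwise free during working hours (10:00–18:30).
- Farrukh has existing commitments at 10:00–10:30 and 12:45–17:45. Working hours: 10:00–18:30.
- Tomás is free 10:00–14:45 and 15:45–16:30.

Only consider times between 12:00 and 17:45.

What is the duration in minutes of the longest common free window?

Maya free within 10:00–18:30: 11:15–12:15, 13:15–13:30, 13:45–14:15, 15:00–17:00, 17:30–18:30.
Jun free within 10:00–18:30: 11:45–14:00, 16:30–16:45, 17:45–18:30.
Farrukh free within 10:00–18:30: 10:30–12:45, 17:45–18:30.
Beatriz ∩ Uma: 11:00–13:00, 17:15–17:45, 18:00–18:30.
Beatriz ∩ Uma ∩ Maya: 11:15–12:15, 17:30–17:45, 18:00–18:30.
Beatriz ∩ Uma ∩ Maya ∩ Jun: 11:45–12:15, 18:00–18:30.
Beatriz ∩ Uma ∩ Maya ∩ Jun ∩ Farrukh: 11:45–12:15, 18:00–18:30.
Beatriz ∩ Uma ∩ Maya ∩ Jun ∩ Farrukh ∩ Tomás: 11:45–12:15.
Restricted to 12:00–17:45: 12:00–12:15.
Single common window of 15 minutes.

15 minutes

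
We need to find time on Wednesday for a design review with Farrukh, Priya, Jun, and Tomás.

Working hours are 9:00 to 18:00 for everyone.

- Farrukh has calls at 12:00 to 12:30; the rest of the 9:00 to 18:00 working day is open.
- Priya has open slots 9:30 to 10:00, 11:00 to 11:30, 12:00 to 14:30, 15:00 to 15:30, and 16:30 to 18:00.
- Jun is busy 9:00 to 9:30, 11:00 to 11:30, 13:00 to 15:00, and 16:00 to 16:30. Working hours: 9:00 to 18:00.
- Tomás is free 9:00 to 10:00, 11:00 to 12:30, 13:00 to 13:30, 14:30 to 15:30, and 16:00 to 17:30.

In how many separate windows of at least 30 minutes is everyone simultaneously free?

Farrukh free within 09:00–18:00: 09:00–12:00, 12:30–18:00.
Jun free within 09:00–18:00: 09:30–11:00, 11:30–13:00, 15:00–16:00, 16:30–18:00.
Farrukh ∩ Priya: 09:30–10:00, 11:00–11:30, 12:30–14:30, 15:00–15:30, 16:30–18:00.
Farrukh ∩ Priya ∩ Jun: 09:30–10:00, 12:30–13:00, 15:00–15:30, 16:30–18:00.
Farrukh ∩ Priya ∩ Jun ∩ Tomás: 09:30–10:00, 15:00–15:30, 16:30–17:30.
Windows ≥ 30 min: 09:30–10:00, 15:00–15:30, 16:30–17:30.
That's 3 windows.

3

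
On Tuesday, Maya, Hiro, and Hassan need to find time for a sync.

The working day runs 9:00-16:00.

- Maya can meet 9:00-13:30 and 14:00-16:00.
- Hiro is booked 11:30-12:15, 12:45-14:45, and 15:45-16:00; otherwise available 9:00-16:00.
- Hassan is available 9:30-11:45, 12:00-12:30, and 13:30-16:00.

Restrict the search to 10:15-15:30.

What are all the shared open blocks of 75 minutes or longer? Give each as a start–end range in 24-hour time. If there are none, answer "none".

Hiro free within 09:00–16:00: 09:00–11:30, 12:15–12:45, 14:45–15:45.
Maya ∩ Hiro: 09:00–11:30, 12:15–12:45, 14:45–15:45.
Maya ∩ Hiro ∩ Hassan: 09:30–11:30, 12:15–12:30, 14:45–15:45.
Restricted to 10:15–15:30: 10:15–11:30, 12:15–12:30, 14:45–15:30.
Windows ≥ 75 min: 10:15–11:30.

10:15–11:30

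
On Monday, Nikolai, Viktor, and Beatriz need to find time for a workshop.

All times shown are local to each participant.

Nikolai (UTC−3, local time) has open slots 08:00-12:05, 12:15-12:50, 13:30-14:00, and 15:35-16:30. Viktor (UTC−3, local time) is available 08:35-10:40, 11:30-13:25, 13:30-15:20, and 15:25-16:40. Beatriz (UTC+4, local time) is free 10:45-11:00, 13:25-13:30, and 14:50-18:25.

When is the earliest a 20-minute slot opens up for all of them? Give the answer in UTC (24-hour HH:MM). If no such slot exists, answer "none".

11:35

Nikolai → UTC: 11:00–15:05, 15:15–15:50, 16:30–17:00, 18:35–19:30.
Viktor → UTC: 11:35–13:40, 14:30–16:25, 16:30–18:20, 18:25–19:40.
Beatriz → UTC: 06:45–07:00, 09:25–09:30, 10:50–14:25.
Nikolai ∩ Viktor: 11:35–13:40, 14:30–15:05, 15:15–15:50, 16:30–17:00, 18:35–19:30.
Nikolai ∩ Viktor ∩ Beatriz: 11:35–13:40.
Windows ≥ 20 min: 11:35–13:40.
Earliest such window starts at 11:35.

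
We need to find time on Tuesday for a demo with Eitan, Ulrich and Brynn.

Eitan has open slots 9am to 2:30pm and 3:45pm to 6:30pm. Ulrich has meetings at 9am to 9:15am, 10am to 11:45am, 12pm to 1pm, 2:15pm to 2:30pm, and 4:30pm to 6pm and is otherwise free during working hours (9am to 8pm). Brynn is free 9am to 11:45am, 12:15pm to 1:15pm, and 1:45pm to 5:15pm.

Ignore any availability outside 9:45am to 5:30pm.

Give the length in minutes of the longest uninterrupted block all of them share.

Ulrich free within 09:00–20:00: 09:15–10:00, 11:45–12:00, 13:00–14:15, 14:30–16:30, 18:00–20:00.
Eitan ∩ Ulrich: 09:15–10:00, 11:45–12:00, 13:00–14:15, 15:45–16:30, 18:00–18:30.
Eitan ∩ Ulrich ∩ Brynn: 09:15–10:00, 13:00–13:15, 13:45–14:15, 15:45–16:30.
Restricted to 09:45–17:30: 09:45–10:00, 13:00–13:15, 13:45–14:15, 15:45–16:30.
Common window lengths: 15, 15, 30, 45 min; longest is 45.

45 minutes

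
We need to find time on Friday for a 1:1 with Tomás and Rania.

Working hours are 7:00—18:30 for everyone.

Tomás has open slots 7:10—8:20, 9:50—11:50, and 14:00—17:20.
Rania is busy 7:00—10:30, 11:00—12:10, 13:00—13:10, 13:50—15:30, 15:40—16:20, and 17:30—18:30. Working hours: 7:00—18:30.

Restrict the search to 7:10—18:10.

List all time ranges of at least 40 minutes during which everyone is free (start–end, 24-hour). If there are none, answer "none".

16:20–17:20

Rania free within 07:00–18:30: 10:30–11:00, 12:10–13:00, 13:10–13:50, 15:30–15:40, 16:20–17:30.
Tomás ∩ Rania: 10:30–11:00, 15:30–15:40, 16:20–17:20.
Restricted to 07:10–18:10: 10:30–11:00, 15:30–15:40, 16:20–17:20.
Windows ≥ 40 min: 16:20–17:20.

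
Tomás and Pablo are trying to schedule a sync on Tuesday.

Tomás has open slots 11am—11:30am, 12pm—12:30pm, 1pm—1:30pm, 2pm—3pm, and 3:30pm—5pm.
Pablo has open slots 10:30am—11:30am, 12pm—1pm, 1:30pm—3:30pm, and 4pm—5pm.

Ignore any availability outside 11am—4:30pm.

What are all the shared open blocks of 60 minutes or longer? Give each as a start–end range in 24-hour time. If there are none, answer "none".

14:00–15:00

Tomás ∩ Pablo: 11:00–11:30, 12:00–12:30, 14:00–15:00, 16:00–17:00.
Restricted to 11:00–16:30: 11:00–11:30, 12:00–12:30, 14:00–15:00, 16:00–16:30.
Windows ≥ 60 min: 14:00–15:00.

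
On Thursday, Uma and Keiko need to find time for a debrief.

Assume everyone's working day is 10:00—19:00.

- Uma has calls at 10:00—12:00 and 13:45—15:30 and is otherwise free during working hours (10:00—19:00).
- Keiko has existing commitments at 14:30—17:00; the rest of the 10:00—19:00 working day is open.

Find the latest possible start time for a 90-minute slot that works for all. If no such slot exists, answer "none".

Uma free within 10:00–19:00: 12:00–13:45, 15:30–19:00.
Keiko free within 10:00–19:00: 10:00–14:30, 17:00–19:00.
Uma ∩ Keiko: 12:00–13:45, 17:00–19:00.
Windows ≥ 90 min: 12:00–13:45, 17:00–19:00.
Latest start in the last window 17:00–19:00 is 19:00 − 90 min = 17:30.

17:30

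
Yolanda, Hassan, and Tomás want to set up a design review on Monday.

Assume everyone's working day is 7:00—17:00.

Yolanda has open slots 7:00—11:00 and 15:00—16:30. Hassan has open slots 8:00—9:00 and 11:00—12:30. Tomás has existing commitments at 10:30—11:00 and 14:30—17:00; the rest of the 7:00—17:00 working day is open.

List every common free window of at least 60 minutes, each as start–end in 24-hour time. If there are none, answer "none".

08:00–09:00

Tomás free within 07:00–17:00: 07:00–10:30, 11:00–14:30.
Yolanda ∩ Hassan: 08:00–09:00.
Yolanda ∩ Hassan ∩ Tomás: 08:00–09:00.
Windows ≥ 60 min: 08:00–09:00.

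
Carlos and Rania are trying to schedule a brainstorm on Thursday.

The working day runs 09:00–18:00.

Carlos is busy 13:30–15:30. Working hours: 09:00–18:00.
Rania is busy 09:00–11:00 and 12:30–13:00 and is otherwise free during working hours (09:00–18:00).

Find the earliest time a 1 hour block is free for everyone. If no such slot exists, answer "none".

11:00

Carlos free within 09:00–18:00: 09:00–13:30, 15:30–18:00.
Rania free within 09:00–18:00: 11:00–12:30, 13:00–18:00.
Carlos ∩ Rania: 11:00–12:30, 13:00–13:30, 15:30–18:00.
Windows ≥ 60 min: 11:00–12:30, 15:30–18:00.
Earliest such window starts at 11:00.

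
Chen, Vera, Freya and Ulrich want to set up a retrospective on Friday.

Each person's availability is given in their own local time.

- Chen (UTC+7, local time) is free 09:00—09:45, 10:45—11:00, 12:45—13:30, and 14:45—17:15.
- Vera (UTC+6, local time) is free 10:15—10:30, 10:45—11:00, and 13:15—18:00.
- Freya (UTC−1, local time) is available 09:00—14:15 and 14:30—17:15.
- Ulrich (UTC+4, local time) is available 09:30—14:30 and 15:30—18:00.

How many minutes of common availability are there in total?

Chen → UTC: 02:00–02:45, 03:45–04:00, 05:45–06:30, 07:45–10:15.
Vera → UTC: 04:15–04:30, 04:45–05:00, 07:15–12:00.
Freya → UTC: 10:00–15:15, 15:30–18:15.
Ulrich → UTC: 05:30–10:30, 11:30–14:00.
Chen ∩ Vera: 07:45–10:15.
Chen ∩ Vera ∩ Freya: 10:00–10:15.
Chen ∩ Vera ∩ Freya ∩ Ulrich: 10:00–10:15.
Total common minutes: 15.

15 minutes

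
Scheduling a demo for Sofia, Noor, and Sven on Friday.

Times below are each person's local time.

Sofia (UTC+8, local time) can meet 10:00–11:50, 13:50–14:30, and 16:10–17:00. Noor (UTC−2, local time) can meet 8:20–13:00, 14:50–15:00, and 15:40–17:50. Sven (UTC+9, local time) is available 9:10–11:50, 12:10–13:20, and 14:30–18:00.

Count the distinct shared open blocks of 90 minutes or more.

Sofia → UTC: 02:00–03:50, 05:50–06:30, 08:10–09:00.
Noor → UTC: 10:20–15:00, 16:50–17:00, 17:40–19:50.
Sven → UTC: 00:10–02:50, 03:10–04:20, 05:30–09:00.
Sofia ∩ Noor: (none).
Sofia ∩ Noor ∩ Sven: (none).
Windows ≥ 90 min: (none).
That's 0 windows.

0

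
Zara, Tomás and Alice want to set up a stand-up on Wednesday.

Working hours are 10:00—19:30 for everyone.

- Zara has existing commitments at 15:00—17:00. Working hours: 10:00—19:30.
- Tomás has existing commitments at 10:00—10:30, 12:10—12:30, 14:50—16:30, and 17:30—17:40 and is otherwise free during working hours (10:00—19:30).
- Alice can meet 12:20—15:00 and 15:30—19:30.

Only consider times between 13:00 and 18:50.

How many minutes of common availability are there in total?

210 minutes

Zara free within 10:00–19:30: 10:00–15:00, 17:00–19:30.
Tomás free within 10:00–19:30: 10:30–12:10, 12:30–14:50, 16:30–17:30, 17:40–19:30.
Zara ∩ Tomás: 10:30–12:10, 12:30–14:50, 17:00–17:30, 17:40–19:30.
Zara ∩ Tomás ∩ Alice: 12:30–14:50, 17:00–17:30, 17:40–19:30.
Restricted to 13:00–18:50: 13:00–14:50, 17:00–17:30, 17:40–18:50.
Total common minutes: 110 + 30 + 70 = 210.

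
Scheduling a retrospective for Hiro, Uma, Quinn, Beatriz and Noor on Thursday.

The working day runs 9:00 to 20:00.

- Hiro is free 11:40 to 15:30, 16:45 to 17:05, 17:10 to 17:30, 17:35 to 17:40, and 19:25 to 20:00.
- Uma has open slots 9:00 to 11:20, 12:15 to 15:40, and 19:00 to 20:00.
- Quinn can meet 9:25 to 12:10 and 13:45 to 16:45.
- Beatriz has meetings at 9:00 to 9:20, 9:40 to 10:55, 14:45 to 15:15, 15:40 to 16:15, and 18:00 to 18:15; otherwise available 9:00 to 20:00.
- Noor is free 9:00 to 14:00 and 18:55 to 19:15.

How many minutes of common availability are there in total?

Beatriz free within 09:00–20:00: 09:20–09:40, 10:55–14:45, 15:15–15:40, 16:15–18:00, 18:15–20:00.
Hiro ∩ Uma: 12:15–15:30, 19:25–20:00.
Hiro ∩ Uma ∩ Quinn: 13:45–15:30.
Hiro ∩ Uma ∩ Quinn ∩ Beatriz: 13:45–14:45, 15:15–15:30.
Hiro ∩ Uma ∩ Quinn ∩ Beatriz ∩ Noor: 13:45–14:00.
Total common minutes: 15.

15 minutes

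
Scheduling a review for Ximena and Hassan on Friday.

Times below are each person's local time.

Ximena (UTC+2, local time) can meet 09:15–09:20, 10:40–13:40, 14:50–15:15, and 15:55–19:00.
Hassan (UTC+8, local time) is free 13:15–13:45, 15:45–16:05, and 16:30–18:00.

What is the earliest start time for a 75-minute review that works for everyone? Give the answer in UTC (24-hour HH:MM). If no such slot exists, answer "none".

Ximena → UTC: 07:15–07:20, 08:40–11:40, 12:50–13:15, 13:55–17:00.
Hassan → UTC: 05:15–05:45, 07:45–08:05, 08:30–10:00.
Ximena ∩ Hassan: 08:40–10:00.
Windows ≥ 75 min: 08:40–10:00.
Earliest such window starts at 08:40.

08:40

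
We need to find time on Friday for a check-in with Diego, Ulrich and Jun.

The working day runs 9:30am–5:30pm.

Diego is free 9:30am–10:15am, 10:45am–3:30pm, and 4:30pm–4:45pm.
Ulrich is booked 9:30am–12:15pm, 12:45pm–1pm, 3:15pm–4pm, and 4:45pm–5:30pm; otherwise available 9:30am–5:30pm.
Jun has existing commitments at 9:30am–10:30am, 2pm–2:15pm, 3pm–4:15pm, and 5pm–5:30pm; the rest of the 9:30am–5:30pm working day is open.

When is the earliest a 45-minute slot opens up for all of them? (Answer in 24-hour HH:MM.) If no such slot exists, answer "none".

Ulrich free within 09:30–17:30: 12:15–12:45, 13:00–15:15, 16:00–16:45.
Jun free within 09:30–17:30: 10:30–14:00, 14:15–15:00, 16:15–17:00.
Diego ∩ Ulrich: 12:15–12:45, 13:00–15:15, 16:30–16:45.
Diego ∩ Ulrich ∩ Jun: 12:15–12:45, 13:00–14:00, 14:15–15:00, 16:30–16:45.
Windows ≥ 45 min: 13:00–14:00, 14:15–15:00.
Earliest such window starts at 13:00.

13:00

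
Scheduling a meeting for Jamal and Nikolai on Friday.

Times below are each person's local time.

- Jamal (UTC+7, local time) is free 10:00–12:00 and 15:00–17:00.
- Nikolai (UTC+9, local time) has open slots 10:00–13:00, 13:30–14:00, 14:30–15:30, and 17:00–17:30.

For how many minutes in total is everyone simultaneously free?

Jamal → UTC: 03:00–05:00, 08:00–10:00.
Nikolai → UTC: 01:00–04:00, 04:30–05:00, 05:30–06:30, 08:00–08:30.
Jamal ∩ Nikolai: 03:00–04:00, 04:30–05:00, 08:00–08:30.
Total common minutes: 60 + 30 + 30 = 120.

120 minutes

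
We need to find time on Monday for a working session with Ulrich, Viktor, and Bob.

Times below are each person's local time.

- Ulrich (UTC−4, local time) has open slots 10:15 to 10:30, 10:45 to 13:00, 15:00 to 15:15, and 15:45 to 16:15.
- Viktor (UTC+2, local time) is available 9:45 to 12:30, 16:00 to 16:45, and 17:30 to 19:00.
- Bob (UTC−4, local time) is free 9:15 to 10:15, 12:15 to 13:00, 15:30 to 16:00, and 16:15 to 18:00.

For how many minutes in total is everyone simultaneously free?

45 minutes

Ulrich → UTC: 14:15–14:30, 14:45–17:00, 19:00–19:15, 19:45–20:15.
Viktor → UTC: 07:45–10:30, 14:00–14:45, 15:30–17:00.
Bob → UTC: 13:15–14:15, 16:15–17:00, 19:30–20:00, 20:15–22:00.
Ulrich ∩ Viktor: 14:15–14:30, 15:30–17:00.
Ulrich ∩ Viktor ∩ Bob: 16:15–17:00.
Total common minutes: 45.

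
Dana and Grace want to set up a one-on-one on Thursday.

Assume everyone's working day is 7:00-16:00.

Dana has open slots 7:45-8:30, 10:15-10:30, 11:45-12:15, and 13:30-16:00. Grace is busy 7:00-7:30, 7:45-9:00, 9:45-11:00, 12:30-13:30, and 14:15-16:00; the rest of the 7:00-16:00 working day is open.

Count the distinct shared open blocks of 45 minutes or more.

Grace free within 07:00–16:00: 07:30–07:45, 09:00–09:45, 11:00–12:30, 13:30–14:15.
Dana ∩ Grace: 11:45–12:15, 13:30–14:15.
Windows ≥ 45 min: 13:30–14:15.
That's 1 window.

1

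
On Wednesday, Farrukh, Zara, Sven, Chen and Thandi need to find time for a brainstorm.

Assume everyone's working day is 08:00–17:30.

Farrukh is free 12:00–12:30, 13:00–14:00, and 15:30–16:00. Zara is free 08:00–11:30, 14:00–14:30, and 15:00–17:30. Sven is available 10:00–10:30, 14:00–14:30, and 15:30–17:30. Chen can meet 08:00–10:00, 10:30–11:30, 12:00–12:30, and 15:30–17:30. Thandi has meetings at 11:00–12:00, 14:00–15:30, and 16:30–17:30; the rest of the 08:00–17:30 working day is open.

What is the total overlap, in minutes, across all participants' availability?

30 minutes

Thandi free within 08:00–17:30: 08:00–11:00, 12:00–14:00, 15:30–16:30.
Farrukh ∩ Zara: 15:30–16:00.
Farrukh ∩ Zara ∩ Sven: 15:30–16:00.
Farrukh ∩ Zara ∩ Sven ∩ Chen: 15:30–16:00.
Farrukh ∩ Zara ∩ Sven ∩ Chen ∩ Thandi: 15:30–16:00.
Total common minutes: 30.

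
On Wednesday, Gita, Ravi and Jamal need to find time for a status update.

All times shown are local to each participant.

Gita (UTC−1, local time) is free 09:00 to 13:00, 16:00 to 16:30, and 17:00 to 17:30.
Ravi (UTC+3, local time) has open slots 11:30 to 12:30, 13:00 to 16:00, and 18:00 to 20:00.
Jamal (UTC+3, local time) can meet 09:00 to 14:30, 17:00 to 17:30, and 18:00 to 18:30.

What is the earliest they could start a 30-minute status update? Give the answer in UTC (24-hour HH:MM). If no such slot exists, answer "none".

Gita → UTC: 10:00–14:00, 17:00–17:30, 18:00–18:30.
Ravi → UTC: 08:30–09:30, 10:00–13:00, 15:00–17:00.
Jamal → UTC: 06:00–11:30, 14:00–14:30, 15:00–15:30.
Gita ∩ Ravi: 10:00–13:00.
Gita ∩ Ravi ∩ Jamal: 10:00–11:30.
Windows ≥ 30 min: 10:00–11:30.
Earliest such window starts at 10:00.

10:00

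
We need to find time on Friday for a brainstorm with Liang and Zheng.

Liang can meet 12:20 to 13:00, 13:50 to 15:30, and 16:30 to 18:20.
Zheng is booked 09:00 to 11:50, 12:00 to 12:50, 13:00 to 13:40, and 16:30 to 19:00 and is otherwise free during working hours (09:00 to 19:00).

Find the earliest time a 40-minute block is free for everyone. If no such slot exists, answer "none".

13:50

Zheng free within 09:00–19:00: 11:50–12:00, 12:50–13:00, 13:40–16:30.
Liang ∩ Zheng: 12:50–13:00, 13:50–15:30.
Windows ≥ 40 min: 13:50–15:30.
Earliest such window starts at 13:50.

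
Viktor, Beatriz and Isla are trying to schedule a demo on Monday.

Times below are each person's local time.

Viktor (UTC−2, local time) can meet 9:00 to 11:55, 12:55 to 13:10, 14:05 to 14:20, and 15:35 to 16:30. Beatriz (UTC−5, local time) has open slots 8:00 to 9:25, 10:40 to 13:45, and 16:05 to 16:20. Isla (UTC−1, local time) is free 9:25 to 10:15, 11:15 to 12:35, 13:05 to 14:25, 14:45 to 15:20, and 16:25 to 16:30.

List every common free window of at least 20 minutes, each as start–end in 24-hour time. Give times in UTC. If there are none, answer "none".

13:00–13:35

Viktor → UTC: 11:00–13:55, 14:55–15:10, 16:05–16:20, 17:35–18:30.
Beatriz → UTC: 13:00–14:25, 15:40–18:45, 21:05–21:20.
Isla → UTC: 10:25–11:15, 12:15–13:35, 14:05–15:25, 15:45–16:20, 17:25–17:30.
Viktor ∩ Beatriz: 13:00–13:55, 16:05–16:20, 17:35–18:30.
Viktor ∩ Beatriz ∩ Isla: 13:00–13:35, 16:05–16:20.
Windows ≥ 20 min: 13:00–13:35.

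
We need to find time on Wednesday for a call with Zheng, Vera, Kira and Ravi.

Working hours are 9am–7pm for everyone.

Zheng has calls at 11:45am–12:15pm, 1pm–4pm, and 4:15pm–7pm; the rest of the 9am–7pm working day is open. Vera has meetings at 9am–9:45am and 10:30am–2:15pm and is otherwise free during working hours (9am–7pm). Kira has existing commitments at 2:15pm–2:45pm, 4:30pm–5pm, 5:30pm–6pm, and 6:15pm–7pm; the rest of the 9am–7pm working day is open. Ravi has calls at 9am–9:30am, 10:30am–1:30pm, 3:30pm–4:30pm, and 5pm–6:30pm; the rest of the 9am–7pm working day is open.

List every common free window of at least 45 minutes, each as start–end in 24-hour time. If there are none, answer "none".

09:45–10:30

Zheng free within 09:00–19:00: 09:00–11:45, 12:15–13:00, 16:00–16:15.
Vera free within 09:00–19:00: 09:45–10:30, 14:15–19:00.
Kira free within 09:00–19:00: 09:00–14:15, 14:45–16:30, 17:00–17:30, 18:00–18:15.
Ravi free within 09:00–19:00: 09:30–10:30, 13:30–15:30, 16:30–17:00, 18:30–19:00.
Zheng ∩ Vera: 09:45–10:30, 16:00–16:15.
Zheng ∩ Vera ∩ Kira: 09:45–10:30, 16:00–16:15.
Zheng ∩ Vera ∩ Kira ∩ Ravi: 09:45–10:30.
Windows ≥ 45 min: 09:45–10:30.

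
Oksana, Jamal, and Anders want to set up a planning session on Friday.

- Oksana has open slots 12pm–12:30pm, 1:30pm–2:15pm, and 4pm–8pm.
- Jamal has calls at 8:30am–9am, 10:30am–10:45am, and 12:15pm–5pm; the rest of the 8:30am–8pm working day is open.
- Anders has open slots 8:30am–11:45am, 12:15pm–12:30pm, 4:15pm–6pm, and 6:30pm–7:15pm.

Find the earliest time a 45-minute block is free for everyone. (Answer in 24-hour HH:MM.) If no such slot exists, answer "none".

17:00

Jamal free within 08:30–20:00: 09:00–10:30, 10:45–12:15, 17:00–20:00.
Oksana ∩ Jamal: 12:00–12:15, 17:00–20:00.
Oksana ∩ Jamal ∩ Anders: 17:00–18:00, 18:30–19:15.
Windows ≥ 45 min: 17:00–18:00, 18:30–19:15.
Earliest such window starts at 17:00.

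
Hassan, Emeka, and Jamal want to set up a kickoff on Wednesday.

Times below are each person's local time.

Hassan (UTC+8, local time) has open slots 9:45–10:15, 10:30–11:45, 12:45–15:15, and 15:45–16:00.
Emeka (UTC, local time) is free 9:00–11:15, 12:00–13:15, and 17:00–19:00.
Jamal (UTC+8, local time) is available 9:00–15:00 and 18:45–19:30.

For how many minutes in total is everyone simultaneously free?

Hassan → UTC: 01:45–02:15, 02:30–03:45, 04:45–07:15, 07:45–08:00.
Emeka → UTC: 09:00–11:15, 12:00–13:15, 17:00–19:00.
Jamal → UTC: 01:00–07:00, 10:45–11:30.
Hassan ∩ Emeka: (none).
Hassan ∩ Emeka ∩ Jamal: (none).
Total common minutes: 0.

0 minutes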